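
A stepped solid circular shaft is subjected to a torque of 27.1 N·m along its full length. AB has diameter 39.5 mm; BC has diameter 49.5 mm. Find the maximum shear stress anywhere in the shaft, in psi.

Under the same torque, τ_max = 16T/(πd³) is largest where d is smallest — segment AB (d = 39.5 mm).
τ_max = 16·27.10/(π·(0.0395)³) = 2.239×10^6 Pa.

325 psi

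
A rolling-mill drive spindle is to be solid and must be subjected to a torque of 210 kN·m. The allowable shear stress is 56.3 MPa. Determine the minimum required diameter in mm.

267 mm

For a solid shaft τ_max = 16T/(πd³), so d = (16T/(π τ_allow))^(1/3) = (16·210000/(π·5.63×10^7))^(1/3) = 0.2668 m.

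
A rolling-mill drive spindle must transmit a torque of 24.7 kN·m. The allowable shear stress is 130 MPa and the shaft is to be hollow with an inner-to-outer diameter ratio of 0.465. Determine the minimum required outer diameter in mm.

For a hollow shaft with d_i/d_o = 0.465: τ_max = 16T/(π d_o³ (1−k⁴)), so d_o = [16T/(π τ_allow (1−k⁴))]^(1/3) = [16·24700/(π·1.30×10^8·0.9532)]^(1/3) = 0.1005 m.

101 mm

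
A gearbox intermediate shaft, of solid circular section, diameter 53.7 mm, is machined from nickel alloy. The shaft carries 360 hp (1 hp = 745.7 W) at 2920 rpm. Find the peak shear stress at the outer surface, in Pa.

2.89e7 Pa

ω = 2π·2920/60 = 305.8 rad/s, so T = P/ω = 360×745.7 / 305.8 = 877.9 N·m.
J = πd⁴/32 = π(0.0537)⁴/32 = 8.164×10^-7 m⁴.
τ_max = T·r/J = 877.9 × 0.0269 / 8.164×10^-7 = 2.887×10^7 Pa.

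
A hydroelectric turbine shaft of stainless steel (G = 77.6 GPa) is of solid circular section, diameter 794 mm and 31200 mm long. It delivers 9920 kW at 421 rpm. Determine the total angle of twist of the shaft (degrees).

0.133°

ω = 2π·421/60 = 44.09 rad/s, so T = P/ω = 9920×10³ / 44.09 = 225000 N·m.
J = πd⁴/32 = π(0.794)⁴/32 = 0.03902 m⁴.
θ = T·L/(G·J) = 225000 × 31.2 / (77.6×10⁹ × 0.03902) = 2.319×10^-3 rad.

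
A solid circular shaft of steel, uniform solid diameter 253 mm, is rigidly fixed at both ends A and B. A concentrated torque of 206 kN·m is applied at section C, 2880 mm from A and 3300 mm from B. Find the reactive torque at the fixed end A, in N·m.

110000 N·m

With uniform GJ and both ends fixed, compatibility θ_AC = θ_CB gives T_A·a = T_B·b, together with T_A + T_B = T₀.
T_A = T₀·b/(a+b) = 206000·3300/6180 = 110000 N·m; T_B = 96000 N·m.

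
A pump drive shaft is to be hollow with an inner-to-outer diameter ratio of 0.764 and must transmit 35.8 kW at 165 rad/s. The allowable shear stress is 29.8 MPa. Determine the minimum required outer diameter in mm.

38.3 mm

ω = 165 rad/s, so T = P/ω = 35.8×10³ / 165.0 = 217.0 N·m.
For a hollow shaft with d_i/d_o = 0.764: τ_max = 16T/(π d_o³ (1−k⁴)), so d_o = [16T/(π τ_allow (1−k⁴))]^(1/3) = [16·217.0/(π·2.98×10^7·0.6593)]^(1/3) = 0.03831 m.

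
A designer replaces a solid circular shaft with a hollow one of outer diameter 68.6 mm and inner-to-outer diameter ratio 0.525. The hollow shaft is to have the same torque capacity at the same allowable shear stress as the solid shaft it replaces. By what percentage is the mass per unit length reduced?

23.6 %

Equal τ_max and T ⇒ the solid shaft needs d_s³ = d_o³(1−k⁴), so d_s = 68.6·(1−0.525⁴)^(1/3) = 66.82 mm.
Area ratio A_h/A_s = d_o²(1−k²)/d_s² = (1−k²)/(1−k⁴)^(2/3) = 0.7636.
Mass saving = 1 − 0.7636 = 23.6 %.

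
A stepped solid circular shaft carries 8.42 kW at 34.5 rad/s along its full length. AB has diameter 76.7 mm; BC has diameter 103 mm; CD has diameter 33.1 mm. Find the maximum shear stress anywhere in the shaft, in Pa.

ω = 34.5 rad/s, so T = P/ω = 8.42×10³ / 34.50 = 244.1 N·m.
Under the same torque, τ_max = 16T/(πd³) is largest where d is smallest — segment CD (d = 33.1 mm).
τ_max = 16·244.1/(π·(0.0331)³) = 3.428×10^7 Pa.

3.43e7 Pa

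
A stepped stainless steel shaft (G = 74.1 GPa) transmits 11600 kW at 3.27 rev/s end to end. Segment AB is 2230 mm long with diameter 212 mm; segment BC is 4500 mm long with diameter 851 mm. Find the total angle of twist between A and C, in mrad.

86.3 mrad

ω = 2π·3.27 = 20.55 rad/s, so T = P/ω = 11600×10³ / 20.55 = 564600 N·m.
J_AB = π(0.212)⁴/32 = 1.98×10^-4 m⁴; J_BC = π(0.851)⁴/32 = 0.0515 m⁴.
θ = (T/G)·Σ L_i/J_i = (564600/74.1×10⁹)·(2.23/1.98×10^-4 + 4.50/0.0515) = 0.08634 rad.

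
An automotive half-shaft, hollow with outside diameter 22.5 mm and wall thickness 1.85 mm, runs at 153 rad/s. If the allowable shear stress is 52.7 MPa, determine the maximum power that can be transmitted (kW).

J = π(d_o⁴ − d_i⁴)/32 = π(0.0225⁴ − 0.0188⁴)/32 = 1.290×10^-8 m⁴.
T_max = τ_allow·J/r = 5.27×10^7 × 1.290×10^-8 / 0.0112 = 60.42 N·m.
ω = 153 rad/s, so P_max = T_max·ω = 9244 W.

9.24 kW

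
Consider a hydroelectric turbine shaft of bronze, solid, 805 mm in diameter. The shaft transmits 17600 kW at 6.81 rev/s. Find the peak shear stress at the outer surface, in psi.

582 psi

ω = 2π·6.81 = 42.79 rad/s, so T = P/ω = 17600×10³ / 42.79 = 411300 N·m.
J = πd⁴/32 = π(0.805)⁴/32 = 0.04123 m⁴.
τ_max = T·r/J = 411300 × 0.403 / 0.04123 = 4.016×10^6 Pa.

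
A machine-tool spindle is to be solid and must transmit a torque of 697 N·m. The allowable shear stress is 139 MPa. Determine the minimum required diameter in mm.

For a solid shaft τ_max = 16T/(πd³), so d = (16T/(π τ_allow))^(1/3) = (16·697.0/(π·1.39×10^8))^(1/3) = 0.02945 m.

29.4 mm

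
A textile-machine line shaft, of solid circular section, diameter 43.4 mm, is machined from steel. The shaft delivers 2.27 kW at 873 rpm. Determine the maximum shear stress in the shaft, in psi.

224 psi

ω = 2π·873/60 = 91.42 rad/s, so T = P/ω = 2.27×10³ / 91.42 = 24.83 N·m.
J = πd⁴/32 = π(0.0434)⁴/32 = 3.483×10^-7 m⁴.
τ_max = T·r/J = 24.83 × 0.0217 / 3.483×10^-7 = 1.547×10^6 Pa.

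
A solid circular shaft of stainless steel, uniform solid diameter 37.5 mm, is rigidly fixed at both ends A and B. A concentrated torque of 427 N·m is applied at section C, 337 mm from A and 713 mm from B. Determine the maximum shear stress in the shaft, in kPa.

With uniform GJ and both ends fixed, compatibility θ_AC = θ_CB gives T_A·a = T_B·b, together with T_A + T_B = T₀.
T_A = T₀·b/(a+b) = 427.0·713/1050 = 290.0 N·m; T_B = 137.0 N·m.
τ in each portion: τ_AC = 2.80×10^7 Pa, τ_CB = 1.32×10^7 Pa; maximum is in AC.
τ_max = T_AC·r/J = 290.0·0.0187/1.94×10^-7 = 2.800×10^7 Pa.

28000 kPa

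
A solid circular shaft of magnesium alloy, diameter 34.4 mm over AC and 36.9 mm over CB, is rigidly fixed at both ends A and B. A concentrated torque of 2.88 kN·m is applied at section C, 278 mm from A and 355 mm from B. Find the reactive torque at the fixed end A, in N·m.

1410 N·m

Compatibility: T_A·a/J_AC = T_B·b/J_CB with T_A + T_B = T₀.
J_AC = 1.37×10^-7 m⁴, J_CB = 1.82×10^-7 m⁴, so T_A = T₀·(J_AC/a)/((J_AC/a)+(J_CB/b)) = 1414 N·m, T_B = 1466 N·m.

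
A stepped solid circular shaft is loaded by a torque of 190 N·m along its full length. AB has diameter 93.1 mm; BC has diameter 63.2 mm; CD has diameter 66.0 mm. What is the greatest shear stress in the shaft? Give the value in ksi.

Under the same torque, τ_max = 16T/(πd³) is largest where d is smallest — segment BC (d = 63.2 mm).
τ_max = 16·190.0/(π·(0.0632)³) = 3.833×10^6 Pa.

0.556 ksi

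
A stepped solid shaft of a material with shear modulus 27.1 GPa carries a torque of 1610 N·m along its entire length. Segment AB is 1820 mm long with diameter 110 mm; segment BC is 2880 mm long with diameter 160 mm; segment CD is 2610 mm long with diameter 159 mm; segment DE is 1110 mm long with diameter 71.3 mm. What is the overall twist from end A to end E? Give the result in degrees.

J_AB = π(0.110)⁴/32 = 1.44×10^-5 m⁴; J_BC = π(0.160)⁴/32 = 6.43×10^-5 m⁴; J_CD = π(0.159)⁴/32 = 6.27×10^-5 m⁴; J_DE = π(0.0713)⁴/32 = 2.54×10^-6 m⁴.
θ = (T/G)·Σ L_i/J_i = (1610/27.1×10⁹)·(1.82/1.44×10^-5 + 2.88/6.43×10^-5 + 2.61/6.27×10^-5 + 1.11/2.54×10^-6) = 0.03864 rad.

2.21°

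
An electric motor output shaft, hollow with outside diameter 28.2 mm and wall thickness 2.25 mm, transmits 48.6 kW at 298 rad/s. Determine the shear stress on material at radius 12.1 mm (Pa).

6.34e7 Pa

ω = 298 rad/s, so T = P/ω = 48.6×10³ / 298.0 = 163.1 N·m.
J = π(d_o⁴ − d_i⁴)/32 = π(0.0282⁴ − 0.0237⁴)/32 = 3.111×10^-8 m⁴.
Shear stress varies linearly with radius: τ = T·r/J = 163.1 × 0.0121 / 3.111×10^-8 = 6.343×10^7 Pa.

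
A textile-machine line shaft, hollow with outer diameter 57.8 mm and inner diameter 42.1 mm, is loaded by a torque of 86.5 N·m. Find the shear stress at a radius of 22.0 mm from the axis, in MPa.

2.42 MPa

J = π(d_o⁴ − d_i⁴)/32 = π(0.0578⁴ − 0.0421⁴)/32 = 7.873×10^-7 m⁴.
Shear stress varies linearly with radius: τ = T·r/J = 86.50 × 0.0220 / 7.873×10^-7 = 2.417×10^6 Pa.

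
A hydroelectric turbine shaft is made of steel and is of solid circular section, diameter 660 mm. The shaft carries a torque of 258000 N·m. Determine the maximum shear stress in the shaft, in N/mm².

J = πd⁴/32 = π(0.660)⁴/32 = 0.01863 m⁴.
τ_max = T·r/J = 258000 × 0.330 / 0.01863 = 4.570×10^6 Pa.

4.57 N/mm²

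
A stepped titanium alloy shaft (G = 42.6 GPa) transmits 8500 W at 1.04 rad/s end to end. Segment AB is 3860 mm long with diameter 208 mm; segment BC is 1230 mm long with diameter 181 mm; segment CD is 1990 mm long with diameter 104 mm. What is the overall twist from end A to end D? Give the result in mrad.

ω = 1.04 rad/s, so T = P/ω = 8500 / 1.040 = 8173 N·m.
J_AB = π(0.208)⁴/32 = 1.84×10^-4 m⁴; J_BC = π(0.181)⁴/32 = 1.05×10^-4 m⁴; J_CD = π(0.104)⁴/32 = 1.15×10^-5 m⁴.
θ = (T/G)·Σ L_i/J_i = (8173/42.6×10⁹)·(3.86/1.84×10^-4 + 1.23/1.05×10^-4 + 1.99/1.15×10^-5) = 0.03951 rad.

39.5 mrad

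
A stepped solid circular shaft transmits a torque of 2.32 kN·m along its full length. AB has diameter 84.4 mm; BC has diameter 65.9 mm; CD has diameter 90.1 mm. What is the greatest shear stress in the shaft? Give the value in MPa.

Under the same torque, τ_max = 16T/(πd³) is largest where d is smallest — segment BC (d = 65.9 mm).
τ_max = 16·2320/(π·(0.0659)³) = 4.129×10^7 Pa.

41.3 MPa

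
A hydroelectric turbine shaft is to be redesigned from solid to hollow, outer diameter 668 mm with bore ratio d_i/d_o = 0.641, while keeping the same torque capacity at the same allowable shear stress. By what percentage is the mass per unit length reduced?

33.4 %

Equal τ_max and T ⇒ the solid shaft needs d_s³ = d_o³(1−k⁴), so d_s = 668·(1−0.641⁴)^(1/3) = 628.1 mm.
Area ratio A_h/A_s = d_o²(1−k²)/d_s² = (1−k²)/(1−k⁴)^(2/3) = 0.6664.
Mass saving = 1 − 0.6664 = 33.4 %.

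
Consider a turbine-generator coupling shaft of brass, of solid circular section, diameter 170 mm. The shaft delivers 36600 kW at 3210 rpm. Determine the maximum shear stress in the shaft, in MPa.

ω = 2π·3210/60 = 336.2 rad/s, so T = P/ω = 36600×10³ / 336.2 = 108900 N·m.
J = πd⁴/32 = π(0.170)⁴/32 = 8.200×10^-5 m⁴.
τ_max = T·r/J = 108900 × 0.0850 / 8.200×10^-5 = 1.129×10^8 Pa.

113 MPa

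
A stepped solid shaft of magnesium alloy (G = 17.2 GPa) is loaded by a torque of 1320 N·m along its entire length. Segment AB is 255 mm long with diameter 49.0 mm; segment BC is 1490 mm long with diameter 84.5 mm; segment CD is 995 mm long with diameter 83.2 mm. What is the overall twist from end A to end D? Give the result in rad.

0.0737 rad

J_AB = π(0.0490)⁴/32 = 5.66×10^-7 m⁴; J_BC = π(0.0845)⁴/32 = 5.01×10^-6 m⁴; J_CD = π(0.0832)⁴/32 = 4.70×10^-6 m⁴.
θ = (T/G)·Σ L_i/J_i = (1320/17.2×10⁹)·(0.255/5.66×10^-7 + 1.49/5.01×10^-6 + 0.995/4.70×10^-6) = 0.07366 rad.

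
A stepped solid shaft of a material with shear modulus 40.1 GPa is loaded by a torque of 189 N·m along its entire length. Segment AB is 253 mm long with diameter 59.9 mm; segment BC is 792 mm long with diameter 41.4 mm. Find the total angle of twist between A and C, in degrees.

J_AB = π(0.0599)⁴/32 = 1.26×10^-6 m⁴; J_BC = π(0.0414)⁴/32 = 2.88×10^-7 m⁴.
θ = (T/G)·Σ L_i/J_i = (189.0/40.1×10⁹)·(0.253/1.26×10^-6 + 0.792/2.88×10^-7) = 0.01389 rad.

0.796°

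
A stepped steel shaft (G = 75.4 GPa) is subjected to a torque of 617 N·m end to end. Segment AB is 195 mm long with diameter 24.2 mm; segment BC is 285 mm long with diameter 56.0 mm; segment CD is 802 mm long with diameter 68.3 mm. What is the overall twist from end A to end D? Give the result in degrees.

J_AB = π(0.0242)⁴/32 = 3.37×10^-8 m⁴; J_BC = π(0.0560)⁴/32 = 9.65×10^-7 m⁴; J_CD = π(0.0683)⁴/32 = 2.14×10^-6 m⁴.
θ = (T/G)·Σ L_i/J_i = (617.0/75.4×10⁹)·(0.195/3.37×10^-8 + 0.285/9.65×10^-7 + 0.802/2.14×10^-6) = 0.05288 rad.

3.03°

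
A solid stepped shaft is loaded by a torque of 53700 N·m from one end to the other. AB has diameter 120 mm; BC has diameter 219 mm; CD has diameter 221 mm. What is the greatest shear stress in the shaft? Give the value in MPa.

158 MPa

Under the same torque, τ_max = 16T/(πd³) is largest where d is smallest — segment AB (d = 120 mm).
τ_max = 16·53700/(π·(0.120)³) = 1.583×10^8 Pa.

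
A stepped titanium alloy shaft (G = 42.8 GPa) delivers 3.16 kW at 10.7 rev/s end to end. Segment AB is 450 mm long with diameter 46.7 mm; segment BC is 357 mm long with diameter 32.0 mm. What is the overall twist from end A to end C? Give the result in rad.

ω = 2π·10.7 = 67.23 rad/s, so T = P/ω = 3.16×10³ / 67.23 = 47.00 N·m.
J_AB = π(0.0467)⁴/32 = 4.67×10^-7 m⁴; J_BC = π(0.0320)⁴/32 = 1.03×10^-7 m⁴.
θ = (T/G)·Σ L_i/J_i = (47.00/42.8×10⁹)·(0.450/4.67×10^-7 + 0.357/1.03×10^-7) = 4.867×10^-3 rad.

0.00487 rad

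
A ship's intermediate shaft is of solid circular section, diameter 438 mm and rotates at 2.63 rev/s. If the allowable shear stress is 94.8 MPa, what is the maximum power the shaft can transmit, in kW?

25800 kW

J = πd⁴/32 = π(0.438)⁴/32 = 3.613×10^-3 m⁴.
T_max = τ_allow·J/r = 9.48×10^7 × 3.613×10^-3 / 0.219 = 1.564e6 N·m.
ω = 2π·2.63 = 16.52 rad/s, so P_max = T_max·ω = 2.585×10^7 W.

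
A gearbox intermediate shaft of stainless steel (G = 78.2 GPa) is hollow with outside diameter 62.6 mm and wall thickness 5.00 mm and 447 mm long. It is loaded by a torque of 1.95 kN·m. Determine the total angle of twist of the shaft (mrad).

J = π(d_o⁴ − d_i⁴)/32 = π(0.0626⁴ − 0.0526⁴)/32 = 7.561×10^-7 m⁴.
θ = T·L/(G·J) = 1950 × 0.447 / (78.2×10⁹ × 7.561×10^-7) = 0.01474 rad.

14.7 mrad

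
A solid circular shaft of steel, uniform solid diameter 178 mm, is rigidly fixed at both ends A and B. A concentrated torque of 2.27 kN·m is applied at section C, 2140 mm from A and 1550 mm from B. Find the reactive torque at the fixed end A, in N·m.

954 N·m

With uniform GJ and both ends fixed, compatibility θ_AC = θ_CB gives T_A·a = T_B·b, together with T_A + T_B = T₀.
T_A = T₀·b/(a+b) = 2270·1550/3690 = 953.5 N·m; T_B = 1316 N·m.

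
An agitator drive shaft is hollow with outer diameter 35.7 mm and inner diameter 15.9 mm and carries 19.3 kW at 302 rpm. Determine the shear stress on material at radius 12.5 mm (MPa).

ω = 2π·302/60 = 31.63 rad/s, so T = P/ω = 19.3×10³ / 31.63 = 610.3 N·m.
J = π(d_o⁴ − d_i⁴)/32 = π(0.0357⁴ − 0.0159⁴)/32 = 1.532×10^-7 m⁴.
Shear stress varies linearly with radius: τ = T·r/J = 610.3 × 0.0125 / 1.532×10^-7 = 4.980×10^7 Pa.

49.8 MPa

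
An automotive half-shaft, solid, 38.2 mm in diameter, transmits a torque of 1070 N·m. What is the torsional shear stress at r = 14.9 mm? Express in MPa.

J = πd⁴/32 = π(0.0382)⁴/32 = 2.091×10^-7 m⁴.
Shear stress varies linearly with radius: τ = T·r/J = 1070 × 0.0149 / 2.091×10^-7 = 7.626×10^7 Pa.

76.3 MPa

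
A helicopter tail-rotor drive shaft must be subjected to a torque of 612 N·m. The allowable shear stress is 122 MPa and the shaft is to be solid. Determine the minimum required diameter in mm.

29.5 mm

For a solid shaft τ_max = 16T/(πd³), so d = (16T/(π τ_allow))^(1/3) = (16·612.0/(π·1.22×10^8))^(1/3) = 0.02945 m.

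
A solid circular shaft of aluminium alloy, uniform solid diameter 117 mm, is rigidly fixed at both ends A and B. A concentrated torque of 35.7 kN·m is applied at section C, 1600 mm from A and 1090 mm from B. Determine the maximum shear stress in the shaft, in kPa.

With uniform GJ and both ends fixed, compatibility θ_AC = θ_CB gives T_A·a = T_B·b, together with T_A + T_B = T₀.
T_A = T₀·b/(a+b) = 35700·1090/2690 = 14470 N·m; T_B = 21230 N·m.
τ in each portion: τ_AC = 4.60×10^7 Pa, τ_CB = 6.75×10^7 Pa; maximum is in CB.
τ_max = T_CB·r/J = 21230·0.0585/1.84×10^-5 = 6.752×10^7 Pa.

67500 kPa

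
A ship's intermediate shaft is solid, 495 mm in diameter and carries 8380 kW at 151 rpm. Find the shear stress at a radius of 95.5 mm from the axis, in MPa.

8.59 MPa

ω = 2π·151/60 = 15.81 rad/s, so T = P/ω = 8380×10³ / 15.81 = 530000 N·m.
J = πd⁴/32 = π(0.495)⁴/32 = 5.894×10^-3 m⁴.
Shear stress varies linearly with radius: τ = T·r/J = 530000 × 0.0955 / 5.894×10^-3 = 8.587×10^6 Pa.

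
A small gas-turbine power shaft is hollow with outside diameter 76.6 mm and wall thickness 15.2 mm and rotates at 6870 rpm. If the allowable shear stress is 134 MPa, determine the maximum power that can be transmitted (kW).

7380 kW

J = π(d_o⁴ − d_i⁴)/32 = π(0.0766⁴ − 0.0462⁴)/32 = 2.933×10^-6 m⁴.
T_max = τ_allow·J/r = 1.34×10^8 × 2.933×10^-6 / 0.0383 = 10260 N·m.
ω = 2π·6870/60 = 719.4 rad/s, so P_max = T_max·ω = 7.382×10^6 W.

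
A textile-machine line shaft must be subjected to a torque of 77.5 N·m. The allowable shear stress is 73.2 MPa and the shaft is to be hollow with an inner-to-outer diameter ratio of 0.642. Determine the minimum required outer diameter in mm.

For a hollow shaft with d_i/d_o = 0.642: τ_max = 16T/(π d_o³ (1−k⁴)), so d_o = [16T/(π τ_allow (1−k⁴))]^(1/3) = [16·77.50/(π·7.32×10^7·0.8301)]^(1/3) = 0.01866 m.

18.7 mm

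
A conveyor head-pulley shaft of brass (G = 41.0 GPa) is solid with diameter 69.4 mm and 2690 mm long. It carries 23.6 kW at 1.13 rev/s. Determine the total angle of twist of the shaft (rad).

ω = 2π·1.13 = 7.100 rad/s, so T = P/ω = 23.6×10³ / 7.100 = 3324 N·m.
J = πd⁴/32 = π(0.0694)⁴/32 = 2.277×10^-6 m⁴.
θ = T·L/(G·J) = 3324 × 2.69 / (41.0×10⁹ × 2.277×10^-6) = 0.09576 rad.

0.0958 rad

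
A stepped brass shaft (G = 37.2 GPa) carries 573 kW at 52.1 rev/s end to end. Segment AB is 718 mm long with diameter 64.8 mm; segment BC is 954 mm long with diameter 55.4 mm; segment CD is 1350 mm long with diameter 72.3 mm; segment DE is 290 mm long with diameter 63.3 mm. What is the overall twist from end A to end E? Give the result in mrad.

ω = 2π·52.1 = 327.4 rad/s, so T = P/ω = 573×10³ / 327.4 = 1750 N·m.
J_AB = π(0.0648)⁴/32 = 1.73×10^-6 m⁴; J_BC = π(0.0554)⁴/32 = 9.25×10^-7 m⁴; J_CD = π(0.0723)⁴/32 = 2.68×10^-6 m⁴; J_DE = π(0.0633)⁴/32 = 1.58×10^-6 m⁴.
θ = (T/G)·Σ L_i/J_i = (1750/37.2×10⁹)·(0.718/1.73×10^-6 + 0.954/9.25×10^-7 + 1.35/2.68×10^-6 + 0.290/1.58×10^-6) = 0.1004 rad.

100 mrad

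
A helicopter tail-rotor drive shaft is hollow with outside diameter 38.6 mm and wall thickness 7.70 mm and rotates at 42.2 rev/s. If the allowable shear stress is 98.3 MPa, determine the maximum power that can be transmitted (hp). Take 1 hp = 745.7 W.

343 hp

J = π(d_o⁴ − d_i⁴)/32 = π(0.0386⁴ − 0.0232⁴)/32 = 1.895×10^-7 m⁴.
T_max = τ_allow·J/r = 9.83×10^7 × 1.895×10^-7 / 0.0193 = 965.2 N·m.
ω = 2π·42.2 = 265.2 rad/s, so P_max = T_max·ω = 2.559×10^5 W.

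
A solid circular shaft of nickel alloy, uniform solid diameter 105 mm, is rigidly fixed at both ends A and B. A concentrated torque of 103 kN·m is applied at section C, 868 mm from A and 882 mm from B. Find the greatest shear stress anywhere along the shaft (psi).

With uniform GJ and both ends fixed, compatibility θ_AC = θ_CB gives T_A·a = T_B·b, together with T_A + T_B = T₀.
T_A = T₀·b/(a+b) = 103000·882/1750 = 51910 N·m; T_B = 51090 N·m.
τ in each portion: τ_AC = 2.28×10^8 Pa, τ_CB = 2.25×10^8 Pa; maximum is in AC.
τ_max = T_AC·r/J = 51910·0.0525/1.19×10^-5 = 2.284×10^8 Pa.

33100 psi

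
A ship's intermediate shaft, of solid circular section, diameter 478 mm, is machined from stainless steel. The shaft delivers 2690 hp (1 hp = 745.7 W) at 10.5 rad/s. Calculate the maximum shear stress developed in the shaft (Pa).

ω = 10.5 rad/s, so T = P/ω = 2690×745.7 / 10.50 = 191000 N·m.
J = πd⁴/32 = π(0.478)⁴/32 = 5.125×10^-3 m⁴.
τ_max = T·r/J = 191000 × 0.239 / 5.125×10^-3 = 8.909×10^6 Pa.

8.91e6 Pa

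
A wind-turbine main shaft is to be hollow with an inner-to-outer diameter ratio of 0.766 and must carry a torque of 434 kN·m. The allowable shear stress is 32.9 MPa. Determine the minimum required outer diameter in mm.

468 mm

For a hollow shaft with d_i/d_o = 0.766: τ_max = 16T/(π d_o³ (1−k⁴)), so d_o = [16T/(π τ_allow (1−k⁴))]^(1/3) = [16·434000/(π·3.29×10^7·0.6557)]^(1/3) = 0.4679 m.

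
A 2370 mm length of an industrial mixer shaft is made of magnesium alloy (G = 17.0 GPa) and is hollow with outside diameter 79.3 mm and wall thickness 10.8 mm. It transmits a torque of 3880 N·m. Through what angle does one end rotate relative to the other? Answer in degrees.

J = π(d_o⁴ − d_i⁴)/32 = π(0.0793⁴ − 0.0577⁴)/32 = 2.794×10^-6 m⁴.
θ = T·L/(G·J) = 3880 × 2.37 / (17.0×10⁹ × 2.794×10^-6) = 0.1936 rad.

11.1°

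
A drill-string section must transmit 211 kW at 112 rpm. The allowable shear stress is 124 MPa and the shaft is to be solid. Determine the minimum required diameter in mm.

90.4 mm

ω = 2π·112/60 = 11.73 rad/s, so T = P/ω = 211×10³ / 11.73 = 17990 N·m.
For a solid shaft τ_max = 16T/(πd³), so d = (16T/(π τ_allow))^(1/3) = (16·17990/(π·1.24×10^8))^(1/3) = 0.09041 m.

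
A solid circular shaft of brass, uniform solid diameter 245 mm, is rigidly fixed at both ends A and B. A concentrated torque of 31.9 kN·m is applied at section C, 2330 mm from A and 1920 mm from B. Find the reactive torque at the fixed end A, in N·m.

14400 N·m

With uniform GJ and both ends fixed, compatibility θ_AC = θ_CB gives T_A·a = T_B·b, together with T_A + T_B = T₀.
T_A = T₀·b/(a+b) = 31900·1920/4250 = 14410 N·m; T_B = 17490 N·m.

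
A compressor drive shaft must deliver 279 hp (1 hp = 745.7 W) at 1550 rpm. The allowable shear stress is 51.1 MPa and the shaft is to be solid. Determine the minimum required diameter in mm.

50.4 mm

ω = 2π·1550/60 = 162.3 rad/s, so T = P/ω = 279×745.7 / 162.3 = 1282 N·m.
For a solid shaft τ_max = 16T/(πd³), so d = (16T/(π τ_allow))^(1/3) = (16·1282/(π·5.11×10^7))^(1/3) = 0.05036 m.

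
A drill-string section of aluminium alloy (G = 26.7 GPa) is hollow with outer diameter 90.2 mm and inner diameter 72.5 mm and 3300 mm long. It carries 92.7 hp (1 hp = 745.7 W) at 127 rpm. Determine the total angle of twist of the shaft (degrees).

ω = 2π·127/60 = 13.30 rad/s, so T = P/ω = 92.7×745.7 / 13.30 = 5198 N·m.
J = π(d_o⁴ − d_i⁴)/32 = π(0.0902⁴ − 0.0725⁴)/32 = 3.786×10^-6 m⁴.
θ = T·L/(G·J) = 5198 × 3.30 / (26.7×10⁹ × 3.786×10^-6) = 0.1697 rad.

9.72°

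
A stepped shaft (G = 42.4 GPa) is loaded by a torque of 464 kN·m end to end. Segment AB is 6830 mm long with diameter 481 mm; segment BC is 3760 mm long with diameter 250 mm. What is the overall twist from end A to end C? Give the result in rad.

J_AB = π(0.481)⁴/32 = 5.26×10^-3 m⁴; J_BC = π(0.250)⁴/32 = 3.83×10^-4 m⁴.
θ = (T/G)·Σ L_i/J_i = (464000/42.4×10⁹)·(6.83/5.26×10^-3 + 3.76/3.83×10^-4) = 0.1215 rad.

0.122 rad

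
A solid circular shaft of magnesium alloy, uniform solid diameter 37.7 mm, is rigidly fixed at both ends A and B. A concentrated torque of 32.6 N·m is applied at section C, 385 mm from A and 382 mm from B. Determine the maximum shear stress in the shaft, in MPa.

1.56 MPa

With uniform GJ and both ends fixed, compatibility θ_AC = θ_CB gives T_A·a = T_B·b, together with T_A + T_B = T₀.
T_A = T₀·b/(a+b) = 32.60·382/767.0 = 16.24 N·m; T_B = 16.36 N·m.
τ in each portion: τ_AC = 1.54×10^6 Pa, τ_CB = 1.56×10^6 Pa; maximum is in CB.
τ_max = T_CB·r/J = 16.36·0.0189/1.98×10^-7 = 1.555×10^6 Pa.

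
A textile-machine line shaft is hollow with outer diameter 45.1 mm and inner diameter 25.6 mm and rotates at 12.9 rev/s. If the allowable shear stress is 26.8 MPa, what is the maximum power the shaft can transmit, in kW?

35.1 kW

J = π(d_o⁴ − d_i⁴)/32 = π(0.0451⁴ − 0.0256⁴)/32 = 3.640×10^-7 m⁴.
T_max = τ_allow·J/r = 2.68×10^7 × 3.640×10^-7 / 0.0226 = 432.6 N·m.
ω = 2π·12.9 = 81.05 rad/s, so P_max = T_max·ω = 3.506×10^4 W.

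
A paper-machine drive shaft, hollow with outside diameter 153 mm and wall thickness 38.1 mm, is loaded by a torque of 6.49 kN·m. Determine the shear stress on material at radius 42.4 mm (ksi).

0.792 ksi

J = π(d_o⁴ − d_i⁴)/32 = π(0.153⁴ − 0.0768⁴)/32 = 5.038×10^-5 m⁴.
Shear stress varies linearly with radius: τ = T·r/J = 6490 × 0.0424 / 5.038×10^-5 = 5.462×10^6 Pa.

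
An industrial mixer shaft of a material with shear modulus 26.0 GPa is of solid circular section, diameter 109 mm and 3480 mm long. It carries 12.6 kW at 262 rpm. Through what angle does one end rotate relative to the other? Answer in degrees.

0.254°

ω = 2π·262/60 = 27.44 rad/s, so T = P/ω = 12.6×10³ / 27.44 = 459.2 N·m.
J = πd⁴/32 = π(0.109)⁴/32 = 1.386×10^-5 m⁴.
θ = T·L/(G·J) = 459.2 × 3.48 / (26.0×10⁹ × 1.386×10^-5) = 4.435×10^-3 rad.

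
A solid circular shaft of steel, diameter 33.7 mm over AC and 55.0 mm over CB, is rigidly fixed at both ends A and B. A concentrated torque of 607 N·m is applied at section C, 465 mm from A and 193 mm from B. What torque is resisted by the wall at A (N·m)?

Compatibility: T_A·a/J_AC = T_B·b/J_CB with T_A + T_B = T₀.
J_AC = 1.27×10^-7 m⁴, J_CB = 8.98×10^-7 m⁴, so T_A = T₀·(J_AC/a)/((J_AC/a)+(J_CB/b)) = 33.55 N·m, T_B = 573.5 N·m.

33.5 N·m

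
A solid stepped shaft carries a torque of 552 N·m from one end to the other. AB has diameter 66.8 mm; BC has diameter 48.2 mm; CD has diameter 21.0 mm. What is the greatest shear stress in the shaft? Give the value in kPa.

Under the same torque, τ_max = 16T/(πd³) is largest where d is smallest — segment CD (d = 21.0 mm).
τ_max = 16·552.0/(π·(0.0210)³) = 3.036×10^8 Pa.

304000 kPa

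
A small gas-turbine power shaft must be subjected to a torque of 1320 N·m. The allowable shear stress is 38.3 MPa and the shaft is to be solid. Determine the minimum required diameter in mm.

For a solid shaft τ_max = 16T/(πd³), so d = (16T/(π τ_allow))^(1/3) = (16·1320/(π·3.83×10^7))^(1/3) = 0.05599 m.

56.0 mm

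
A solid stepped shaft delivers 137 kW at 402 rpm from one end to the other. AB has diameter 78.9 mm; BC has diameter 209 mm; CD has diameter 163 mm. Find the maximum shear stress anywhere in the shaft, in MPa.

33.7 MPa

ω = 2π·402/60 = 42.10 rad/s, so T = P/ω = 137×10³ / 42.10 = 3254 N·m.
Under the same torque, τ_max = 16T/(πd³) is largest where d is smallest — segment AB (d = 78.9 mm).
τ_max = 16·3254/(π·(0.0789)³) = 3.374×10^7 Pa.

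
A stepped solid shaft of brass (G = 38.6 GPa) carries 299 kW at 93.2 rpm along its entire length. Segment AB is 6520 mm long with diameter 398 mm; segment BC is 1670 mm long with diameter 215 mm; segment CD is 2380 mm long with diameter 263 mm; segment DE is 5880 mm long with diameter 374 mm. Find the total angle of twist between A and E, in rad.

ω = 2π·93.2/60 = 9.760 rad/s, so T = P/ω = 299×10³ / 9.760 = 30640 N·m.
J_AB = π(0.398)⁴/32 = 2.46×10^-3 m⁴; J_BC = π(0.215)⁴/32 = 2.10×10^-4 m⁴; J_CD = π(0.263)⁴/32 = 4.70×10^-4 m⁴; J_DE = π(0.374)⁴/32 = 1.92×10^-3 m⁴.
θ = (T/G)·Σ L_i/J_i = (30640/38.6×10⁹)·(6.52/2.46×10^-3 + 1.67/2.10×10^-4 + 2.38/4.70×10^-4 + 5.88/1.92×10^-3) = 0.01487 rad.

0.0149 rad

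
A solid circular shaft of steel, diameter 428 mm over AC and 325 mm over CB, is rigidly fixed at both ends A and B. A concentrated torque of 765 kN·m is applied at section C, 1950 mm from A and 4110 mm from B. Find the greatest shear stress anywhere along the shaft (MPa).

42.9 MPa

Compatibility: T_A·a/J_AC = T_B·b/J_CB with T_A + T_B = T₀.
J_AC = 3.29×10^-3 m⁴, J_CB = 1.10×10^-3 m⁴, so T_A = T₀·(J_AC/a)/((J_AC/a)+(J_CB/b)) = 660800 N·m, T_B = 104200 N·m.
τ in each portion: τ_AC = 4.29×10^7 Pa, τ_CB = 1.55×10^7 Pa; maximum is in AC.
τ_max = T_AC·r/J = 660800·0.214/3.29×10^-3 = 4.292×10^7 Pa.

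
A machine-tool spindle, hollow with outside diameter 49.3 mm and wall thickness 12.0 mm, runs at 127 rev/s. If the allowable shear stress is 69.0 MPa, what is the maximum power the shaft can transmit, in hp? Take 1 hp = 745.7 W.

J = π(d_o⁴ − d_i⁴)/32 = π(0.0493⁴ − 0.0253⁴)/32 = 5.397×10^-7 m⁴.
T_max = τ_allow·J/r = 6.90×10^7 × 5.397×10^-7 / 0.0246 = 1511 N·m.
ω = 2π·127 = 798.0 rad/s, so P_max = T_max·ω = 1.206×10^6 W.

1620 hp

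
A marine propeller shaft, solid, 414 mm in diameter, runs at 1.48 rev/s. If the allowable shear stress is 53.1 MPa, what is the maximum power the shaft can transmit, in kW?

6880 kW

J = πd⁴/32 = π(0.414)⁴/32 = 2.884×10^-3 m⁴.
T_max = τ_allow·J/r = 5.31×10^7 × 2.884×10^-3 / 0.207 = 739800 N·m.
ω = 2π·1.48 = 9.299 rad/s, so P_max = T_max·ω = 6.880×10^6 W.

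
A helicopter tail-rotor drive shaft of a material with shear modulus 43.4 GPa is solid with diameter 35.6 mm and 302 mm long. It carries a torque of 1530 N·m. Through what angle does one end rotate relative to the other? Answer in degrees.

J = πd⁴/32 = π(0.0356)⁴/32 = 1.577×10^-7 m⁴.
θ = T·L/(G·J) = 1530 × 0.302 / (43.4×10⁹ × 1.577×10^-7) = 0.06752 rad.

3.87°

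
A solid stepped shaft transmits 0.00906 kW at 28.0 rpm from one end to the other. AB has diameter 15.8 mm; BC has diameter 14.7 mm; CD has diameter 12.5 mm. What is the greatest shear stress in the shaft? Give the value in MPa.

8.06 MPa

ω = 2π·28.0/60 = 2.932 rad/s, so T = P/ω = 0.00906×10³ / 2.932 = 3.090 N·m.
Under the same torque, τ_max = 16T/(πd³) is largest where d is smallest — segment CD (d = 12.5 mm).
τ_max = 16·3.090/(π·(0.0125)³) = 8.057×10^6 Pa.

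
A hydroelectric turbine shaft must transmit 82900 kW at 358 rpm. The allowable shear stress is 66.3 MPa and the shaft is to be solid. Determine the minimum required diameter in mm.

ω = 2π·358/60 = 37.49 rad/s, so T = P/ω = 82900×10³ / 37.49 = 2.211e6 N·m.
For a solid shaft τ_max = 16T/(πd³), so d = (16T/(π τ_allow))^(1/3) = (16·2.211e6/(π·6.63×10^7))^(1/3) = 0.5538 m.

554 mm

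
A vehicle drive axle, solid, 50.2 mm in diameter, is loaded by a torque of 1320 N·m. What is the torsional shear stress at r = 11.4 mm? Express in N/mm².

J = πd⁴/32 = π(0.0502)⁴/32 = 6.235×10^-7 m⁴.
Shear stress varies linearly with radius: τ = T·r/J = 1320 × 0.0114 / 6.235×10^-7 = 2.414×10^7 Pa.

24.1 N/mm²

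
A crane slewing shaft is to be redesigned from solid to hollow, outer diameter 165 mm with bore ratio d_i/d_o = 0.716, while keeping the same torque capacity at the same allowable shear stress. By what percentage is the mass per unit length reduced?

Equal τ_max and T ⇒ the solid shaft needs d_s³ = d_o³(1−k⁴), so d_s = 165·(1−0.716⁴)^(1/3) = 149.1 mm.
Area ratio A_h/A_s = d_o²(1−k²)/d_s² = (1−k²)/(1−k⁴)^(2/3) = 0.5972.
Mass saving = 1 − 0.5972 = 40.3 %.

40.3 %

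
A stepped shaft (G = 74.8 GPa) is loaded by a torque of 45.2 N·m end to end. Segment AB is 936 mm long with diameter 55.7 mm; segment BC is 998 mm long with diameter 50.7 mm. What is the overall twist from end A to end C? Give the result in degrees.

J_AB = π(0.0557)⁴/32 = 9.45×10^-7 m⁴; J_BC = π(0.0507)⁴/32 = 6.49×10^-7 m⁴.
θ = (T/G)·Σ L_i/J_i = (45.20/74.8×10⁹)·(0.936/9.45×10^-7 + 0.998/6.49×10^-7) = 1.528×10^-3 rad.

0.0876°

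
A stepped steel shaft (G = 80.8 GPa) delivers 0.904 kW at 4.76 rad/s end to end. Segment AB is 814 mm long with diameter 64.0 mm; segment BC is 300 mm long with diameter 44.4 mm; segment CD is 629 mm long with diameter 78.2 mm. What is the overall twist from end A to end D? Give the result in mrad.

ω = 4.76 rad/s, so T = P/ω = 0.904×10³ / 4.760 = 189.9 N·m.
J_AB = π(0.0640)⁴/32 = 1.65×10^-6 m⁴; J_BC = π(0.0444)⁴/32 = 3.82×10^-7 m⁴; J_CD = π(0.0782)⁴/32 = 3.67×10^-6 m⁴.
θ = (T/G)·Σ L_i/J_i = (189.9/80.8×10⁹)·(0.814/1.65×10^-6 + 0.300/3.82×10^-7 + 0.629/3.67×10^-6) = 3.412×10^-3 rad.

3.41 mrad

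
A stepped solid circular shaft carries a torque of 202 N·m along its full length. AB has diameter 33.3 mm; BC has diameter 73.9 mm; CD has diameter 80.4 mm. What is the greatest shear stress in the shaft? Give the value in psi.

Under the same torque, τ_max = 16T/(πd³) is largest where d is smallest — segment AB (d = 33.3 mm).
τ_max = 16·202.0/(π·(0.0333)³) = 2.786×10^7 Pa.

4040 psi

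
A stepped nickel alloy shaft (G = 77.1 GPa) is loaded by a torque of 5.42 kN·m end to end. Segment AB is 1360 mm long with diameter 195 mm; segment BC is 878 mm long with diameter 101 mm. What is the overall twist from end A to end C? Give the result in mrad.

J_AB = π(0.195)⁴/32 = 1.42×10^-4 m⁴; J_BC = π(0.101)⁴/32 = 1.02×10^-5 m⁴.
θ = (T/G)·Σ L_i/J_i = (5420/77.1×10⁹)·(1.36/1.42×10^-4 + 0.878/1.02×10^-5) = 6.715×10^-3 rad.

6.72 mrad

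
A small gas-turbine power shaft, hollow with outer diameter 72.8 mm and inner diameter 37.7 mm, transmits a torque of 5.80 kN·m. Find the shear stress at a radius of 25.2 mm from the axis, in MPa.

J = π(d_o⁴ − d_i⁴)/32 = π(0.0728⁴ − 0.0377⁴)/32 = 2.559×10^-6 m⁴.
Shear stress varies linearly with radius: τ = T·r/J = 5800 × 0.0252 / 2.559×10^-6 = 5.711×10^7 Pa.

57.1 MPa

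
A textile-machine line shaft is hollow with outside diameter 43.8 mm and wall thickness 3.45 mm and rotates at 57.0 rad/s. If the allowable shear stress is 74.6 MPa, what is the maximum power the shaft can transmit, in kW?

J = π(d_o⁴ − d_i⁴)/32 = π(0.0438⁴ − 0.0369⁴)/32 = 1.793×10^-7 m⁴.
T_max = τ_allow·J/r = 7.46×10^7 × 1.793×10^-7 / 0.0219 = 610.8 N·m.
ω = 57.0 rad/s, so P_max = T_max·ω = 3.482×10^4 W.

34.8 kW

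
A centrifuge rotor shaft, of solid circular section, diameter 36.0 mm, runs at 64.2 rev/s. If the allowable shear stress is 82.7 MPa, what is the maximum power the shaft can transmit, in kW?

J = πd⁴/32 = π(0.0360)⁴/32 = 1.649×10^-7 m⁴.
T_max = τ_allow·J/r = 8.27×10^7 × 1.649×10^-7 / 0.0180 = 757.6 N·m.
ω = 2π·64.2 = 403.4 rad/s, so P_max = T_max·ω = 3.056×10^5 W.

306 kW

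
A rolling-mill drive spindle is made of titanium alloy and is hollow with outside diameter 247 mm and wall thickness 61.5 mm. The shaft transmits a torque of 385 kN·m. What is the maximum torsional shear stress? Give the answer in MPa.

139 MPa

J = π(d_o⁴ − d_i⁴)/32 = π(0.247⁴ − 0.124⁴)/32 = 3.422×10^-4 m⁴.
τ_max = T·r/J = 385000 × 0.123 / 3.422×10^-4 = 1.389×10^8 Pa.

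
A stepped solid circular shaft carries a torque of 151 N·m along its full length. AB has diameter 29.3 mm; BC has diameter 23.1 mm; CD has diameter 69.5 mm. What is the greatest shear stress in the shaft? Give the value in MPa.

Under the same torque, τ_max = 16T/(πd³) is largest where d is smallest — segment BC (d = 23.1 mm).
τ_max = 16·151.0/(π·(0.0231)³) = 6.239×10^7 Pa.

62.4 MPa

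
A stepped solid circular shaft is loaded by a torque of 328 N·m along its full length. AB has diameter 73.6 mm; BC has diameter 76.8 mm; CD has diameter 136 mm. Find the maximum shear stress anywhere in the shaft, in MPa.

Under the same torque, τ_max = 16T/(πd³) is largest where d is smallest — segment AB (d = 73.6 mm).
τ_max = 16·328.0/(π·(0.0736)³) = 4.190×10^6 Pa.

4.19 MPa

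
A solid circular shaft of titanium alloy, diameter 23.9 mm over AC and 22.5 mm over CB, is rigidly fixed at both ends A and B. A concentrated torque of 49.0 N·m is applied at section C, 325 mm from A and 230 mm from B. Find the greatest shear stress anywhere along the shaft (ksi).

Compatibility: T_A·a/J_AC = T_B·b/J_CB with T_A + T_B = T₀.
J_AC = 3.20×10^-8 m⁴, J_CB = 2.52×10^-8 m⁴, so T_A = T₀·(J_AC/a)/((J_AC/a)+(J_CB/b)) = 23.22 N·m, T_B = 25.78 N·m.
τ in each portion: τ_AC = 8.66×10^6 Pa, τ_CB = 1.15×10^7 Pa; maximum is in CB.
τ_max = T_CB·r/J = 25.78·0.0112/2.52×10^-8 = 1.153×10^7 Pa.

1.67 ksi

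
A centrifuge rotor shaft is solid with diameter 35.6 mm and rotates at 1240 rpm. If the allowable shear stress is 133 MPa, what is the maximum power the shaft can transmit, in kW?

153 kW

J = πd⁴/32 = π(0.0356)⁴/32 = 1.577×10^-7 m⁴.
T_max = τ_allow·J/r = 1.33×10^8 × 1.577×10^-7 / 0.0178 = 1178 N·m.
ω = 2π·1240/60 = 129.9 rad/s, so P_max = T_max·ω = 1.530×10^5 W.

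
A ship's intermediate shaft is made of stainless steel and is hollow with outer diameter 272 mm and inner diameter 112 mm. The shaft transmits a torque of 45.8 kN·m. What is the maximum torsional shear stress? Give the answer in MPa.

J = π(d_o⁴ − d_i⁴)/32 = π(0.272⁴ − 0.112⁴)/32 = 5.219×10^-4 m⁴.
τ_max = T·r/J = 45800 × 0.136 / 5.219×10^-4 = 1.193×10^7 Pa.

11.9 MPa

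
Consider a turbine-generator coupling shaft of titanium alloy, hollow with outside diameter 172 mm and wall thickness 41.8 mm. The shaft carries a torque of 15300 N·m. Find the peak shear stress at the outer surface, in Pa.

1.65e7 Pa

J = π(d_o⁴ − d_i⁴)/32 = π(0.172⁴ − 0.0884⁴)/32 = 7.993×10^-5 m⁴.
τ_max = T·r/J = 15300 × 0.0860 / 7.993×10^-5 = 1.646×10^7 Pa.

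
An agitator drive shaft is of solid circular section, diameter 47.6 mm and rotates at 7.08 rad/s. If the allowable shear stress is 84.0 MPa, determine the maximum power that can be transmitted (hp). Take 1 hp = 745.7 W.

16.9 hp

J = πd⁴/32 = π(0.0476)⁴/32 = 5.040×10^-7 m⁴.
T_max = τ_allow·J/r = 8.40×10^7 × 5.040×10^-7 / 0.0238 = 1779 N·m.
ω = 7.08 rad/s, so P_max = T_max·ω = 1.259×10^4 W.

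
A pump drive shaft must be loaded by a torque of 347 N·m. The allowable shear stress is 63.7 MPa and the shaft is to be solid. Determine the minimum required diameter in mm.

30.3 mm

For a solid shaft τ_max = 16T/(πd³), so d = (16T/(π τ_allow))^(1/3) = (16·347.0/(π·6.37×10^7))^(1/3) = 0.03027 m.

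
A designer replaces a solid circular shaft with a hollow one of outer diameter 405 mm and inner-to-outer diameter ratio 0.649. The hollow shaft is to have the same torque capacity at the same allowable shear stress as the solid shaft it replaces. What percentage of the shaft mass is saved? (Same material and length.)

Equal τ_max and T ⇒ the solid shaft needs d_s³ = d_o³(1−k⁴), so d_s = 405·(1−0.649⁴)^(1/3) = 379.5 mm.
Area ratio A_h/A_s = d_o²(1−k²)/d_s² = (1−k²)/(1−k⁴)^(2/3) = 0.6593.
Mass saving = 1 − 0.6593 = 34.1 %.

34.1 %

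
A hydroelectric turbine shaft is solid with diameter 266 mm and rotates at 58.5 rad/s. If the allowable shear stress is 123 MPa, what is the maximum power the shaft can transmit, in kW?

J = πd⁴/32 = π(0.266)⁴/32 = 4.915×10^-4 m⁴.
T_max = τ_allow·J/r = 1.23×10^8 × 4.915×10^-4 / 0.133 = 454500 N·m.
ω = 58.5 rad/s, so P_max = T_max·ω = 2.659×10^7 W.

26600 kW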